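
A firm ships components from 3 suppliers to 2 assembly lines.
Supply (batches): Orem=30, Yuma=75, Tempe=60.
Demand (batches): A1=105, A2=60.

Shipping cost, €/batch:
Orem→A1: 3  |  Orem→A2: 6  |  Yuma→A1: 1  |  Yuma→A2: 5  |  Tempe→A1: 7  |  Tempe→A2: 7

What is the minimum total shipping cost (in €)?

585

Optimal allocation:
  Orem to A1: 30 batches
  Yuma to A1: 75 batches
  Tempe to A2: 60 batches
Total cost = €585.
(Supply check: Orem ships 30; Yuma ships 75; Tempe ships 60.)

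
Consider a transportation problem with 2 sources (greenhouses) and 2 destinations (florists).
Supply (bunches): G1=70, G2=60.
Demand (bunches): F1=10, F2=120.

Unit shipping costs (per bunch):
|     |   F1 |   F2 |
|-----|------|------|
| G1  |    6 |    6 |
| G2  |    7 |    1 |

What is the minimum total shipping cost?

One minimum-cost allocation:
  G1 to F1: 10 × 6 = 60
  G1 to F2: 60 × 6 = 360
  G2 to F2: 60 × 1 = 60
Total = 60 + 360 + 60 = 480.
(Supply check: G1 ships 70; G2 ships 60.)

480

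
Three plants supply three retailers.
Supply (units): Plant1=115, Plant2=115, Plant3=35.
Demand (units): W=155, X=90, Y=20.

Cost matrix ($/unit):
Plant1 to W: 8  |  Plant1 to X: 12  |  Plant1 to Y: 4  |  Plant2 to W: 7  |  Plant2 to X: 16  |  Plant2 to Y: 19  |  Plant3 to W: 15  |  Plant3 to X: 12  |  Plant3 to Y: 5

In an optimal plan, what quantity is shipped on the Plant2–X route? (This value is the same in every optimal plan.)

Solving gives:
  Plant1 to W: 40 × $8 = $320
  Plant1 to X: 55 × $12 = $660
  Plant1 to Y: 20 × $4 = $80
  Plant2 to W: 115 × $7 = $805
  Plant3 to X: 35 × $12 = $420
Total cost = $2285.
The route Plant2→X is not used.

0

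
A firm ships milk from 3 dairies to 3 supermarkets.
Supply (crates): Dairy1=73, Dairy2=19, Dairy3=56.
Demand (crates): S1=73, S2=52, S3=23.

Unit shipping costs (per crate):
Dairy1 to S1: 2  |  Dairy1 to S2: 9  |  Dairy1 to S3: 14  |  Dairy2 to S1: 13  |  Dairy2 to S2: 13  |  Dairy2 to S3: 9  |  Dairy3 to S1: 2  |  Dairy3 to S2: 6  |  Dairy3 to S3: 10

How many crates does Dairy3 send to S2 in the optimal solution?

The minimum-cost plan:
  Dairy1→S1: 73 × 2 = 146
  Dairy2→S3: 19 × 9 = 171
  Dairy3→S2: 52 × 6 = 312
  Dairy3→S3: 4 × 10 = 40
Total cost = 669.
So Dairy3→S2 carries 52 crates.

52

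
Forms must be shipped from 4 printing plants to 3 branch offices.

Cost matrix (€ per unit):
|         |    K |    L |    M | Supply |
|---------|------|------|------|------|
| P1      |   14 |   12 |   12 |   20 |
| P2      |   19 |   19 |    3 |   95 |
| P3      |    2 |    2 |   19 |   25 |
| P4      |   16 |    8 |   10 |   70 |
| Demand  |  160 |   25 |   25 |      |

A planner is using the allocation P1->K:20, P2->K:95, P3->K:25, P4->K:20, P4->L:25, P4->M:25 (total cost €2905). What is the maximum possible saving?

Current plan cost = 20·14 + 95·19 + 25·2 + 20·16 + 25·8 + 25·10 = €2905.
Optimal plan:
  P1 to K: 20 boxes
  P2 to K: 70 boxes
  P2 to M: 25 boxes
  P3 to K: 25 boxes
  P4 to K: 45 boxes
  P4 to L: 25 boxes
Optimal cost = €2655.
Saving = 2905 − 2655 = €250.

250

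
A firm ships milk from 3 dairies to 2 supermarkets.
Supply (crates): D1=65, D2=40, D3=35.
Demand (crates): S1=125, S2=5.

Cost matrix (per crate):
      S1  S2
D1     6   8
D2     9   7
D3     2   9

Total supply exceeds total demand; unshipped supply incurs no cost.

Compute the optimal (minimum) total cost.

720

An optimal shipping plan:
  D1->S1: 65 × 6 = 390
  D2->S1: 25 × 9 = 225
  D2->S2: 5 × 7 = 35
  D3->S1: 35 × 2 = 70
Total = 390 + 225 + 35 + 70 = 720.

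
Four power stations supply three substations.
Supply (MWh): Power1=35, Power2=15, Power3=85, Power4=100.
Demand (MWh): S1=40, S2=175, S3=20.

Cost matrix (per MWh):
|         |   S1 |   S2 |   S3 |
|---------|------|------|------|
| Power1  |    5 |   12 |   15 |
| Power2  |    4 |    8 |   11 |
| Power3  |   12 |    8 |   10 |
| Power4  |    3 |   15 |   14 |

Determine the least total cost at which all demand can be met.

Optimal allocation:
  Power1 to S2: 35 × 12 = 420
  Power2 to S2: 15 × 8 = 120
  Power3 to S2: 85 × 8 = 680
  Power4 to S1: 40 × 3 = 120
  Power4 to S2: 40 × 15 = 600
  Power4 to S3: 20 × 14 = 280
Total = 420 + 120 + 680 + 120 + 600 + 280 = 2220.

2220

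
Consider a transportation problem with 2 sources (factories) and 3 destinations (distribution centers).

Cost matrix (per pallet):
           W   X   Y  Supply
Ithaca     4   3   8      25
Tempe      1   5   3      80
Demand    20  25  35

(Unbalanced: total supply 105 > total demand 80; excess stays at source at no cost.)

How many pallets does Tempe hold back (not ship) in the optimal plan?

An optimal plan:
  Ithaca->X: 25 × 3 = 75
  Tempe->W: 20 × 1 = 20
  Tempe->Y: 35 × 3 = 105
Total cost = 200.
Tempe ships 55 of its 80, leaving 25.

25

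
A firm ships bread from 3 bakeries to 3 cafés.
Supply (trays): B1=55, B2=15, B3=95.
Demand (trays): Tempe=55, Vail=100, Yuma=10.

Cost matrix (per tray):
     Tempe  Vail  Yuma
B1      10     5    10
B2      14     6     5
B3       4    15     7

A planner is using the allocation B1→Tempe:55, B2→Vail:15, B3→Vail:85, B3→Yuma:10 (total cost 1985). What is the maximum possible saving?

Current plan cost = 55·10 + 15·6 + 85·15 + 10·7 = 1985.
Optimal plan:
  B1->Vail: 55 × 5 = 275
  B2->Vail: 15 × 6 = 90
  B3->Tempe: 55 × 4 = 220
  B3->Vail: 30 × 15 = 450
  B3->Yuma: 10 × 7 = 70
Optimal cost = 1105.
Saving = 1985 − 1105 = 880.

880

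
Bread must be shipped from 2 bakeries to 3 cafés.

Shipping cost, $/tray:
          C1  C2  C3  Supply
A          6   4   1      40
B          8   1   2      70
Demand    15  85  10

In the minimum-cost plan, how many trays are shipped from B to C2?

Optimal shipments:
  A->C1: 15 trays
  A->C2: 15 trays
  A->C3: 10 trays
  B->C2: 70 trays
Total cost = $230.
So B→C2 carries 70 trays.

70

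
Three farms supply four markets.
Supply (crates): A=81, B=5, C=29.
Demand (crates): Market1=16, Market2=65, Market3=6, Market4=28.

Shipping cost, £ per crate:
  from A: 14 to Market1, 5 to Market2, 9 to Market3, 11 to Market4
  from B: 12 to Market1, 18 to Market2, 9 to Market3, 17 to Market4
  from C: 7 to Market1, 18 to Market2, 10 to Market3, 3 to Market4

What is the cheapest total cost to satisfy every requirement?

One minimum-cost allocation:
  A–Market1: 10 crates
  A–Market2: 65 crates
  A–Market3: 6 crates
  B–Market1: 5 crates
  C–Market1: 1 crates
  C–Market4: 28 crates
Total cost = £670.
(Supply check: A ships 81; B ships 5; C ships 29.)

670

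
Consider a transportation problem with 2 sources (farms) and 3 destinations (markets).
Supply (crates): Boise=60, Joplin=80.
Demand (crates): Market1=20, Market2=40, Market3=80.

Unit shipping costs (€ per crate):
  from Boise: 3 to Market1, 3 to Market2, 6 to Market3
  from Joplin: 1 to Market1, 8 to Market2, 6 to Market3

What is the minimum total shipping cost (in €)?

An optimal shipping plan:
  Boise–Market2: 40 × €3 = €120
  Boise–Market3: 20 × €6 = €120
  Joplin–Market1: 20 × €1 = €20
  Joplin–Market3: 60 × €6 = €360
Total = 120 + 120 + 20 + 360 = €620.
(Supply check: Boise ships 60; Joplin ships 80.)

620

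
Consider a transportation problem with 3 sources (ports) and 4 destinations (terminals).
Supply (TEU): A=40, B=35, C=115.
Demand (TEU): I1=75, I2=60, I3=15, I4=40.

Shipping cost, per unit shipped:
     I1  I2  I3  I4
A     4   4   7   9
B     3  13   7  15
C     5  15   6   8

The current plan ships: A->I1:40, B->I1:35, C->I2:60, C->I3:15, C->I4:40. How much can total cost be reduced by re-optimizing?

Current plan cost = 40·4 + 35·3 + 60·15 + 15·6 + 40·8 = 1575.
Optimal plan:
  A to I2: 40 × 4 = 160
  B to I1: 15 × 3 = 45
  B to I2: 20 × 13 = 260
  C to I1: 60 × 5 = 300
  C to I3: 15 × 6 = 90
  C to I4: 40 × 8 = 320
Optimal cost = 1175.
Saving = 1575 − 1175 = 400.

400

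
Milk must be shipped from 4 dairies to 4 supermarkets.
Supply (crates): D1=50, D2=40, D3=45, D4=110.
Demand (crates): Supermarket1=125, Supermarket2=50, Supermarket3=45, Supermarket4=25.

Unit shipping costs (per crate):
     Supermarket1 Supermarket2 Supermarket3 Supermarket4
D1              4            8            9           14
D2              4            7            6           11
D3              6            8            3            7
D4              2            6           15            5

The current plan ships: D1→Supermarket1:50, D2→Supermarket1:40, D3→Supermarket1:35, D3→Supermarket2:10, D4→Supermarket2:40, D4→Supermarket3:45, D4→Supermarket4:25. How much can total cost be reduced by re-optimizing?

740

Current plan cost = 50·4 + 40·4 + 35·6 + 10·8 + 40·6 + 45·15 + 25·5 = 1690.
Optimal plan:
  D1 to Supermarket1: 40 × 4 = 160
  D1 to Supermarket2: 10 × 8 = 80
  D2 to Supermarket2: 40 × 7 = 280
  D3 to Supermarket3: 45 × 3 = 135
  D4 to Supermarket1: 85 × 2 = 170
  D4 to Supermarket4: 25 × 5 = 125
Optimal cost = 950.
Saving = 1690 − 950 = 740.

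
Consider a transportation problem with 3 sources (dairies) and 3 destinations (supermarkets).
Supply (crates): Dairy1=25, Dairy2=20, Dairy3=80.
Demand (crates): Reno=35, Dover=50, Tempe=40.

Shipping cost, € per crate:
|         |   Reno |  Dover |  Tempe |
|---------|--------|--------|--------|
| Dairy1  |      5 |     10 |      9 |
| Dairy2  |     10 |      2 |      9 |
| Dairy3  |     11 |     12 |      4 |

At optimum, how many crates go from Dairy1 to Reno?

25

Optimal shipments:
  Dairy1 to Reno: 25 × €5 = €125
  Dairy2 to Dover: 20 × €2 = €40
  Dairy3 to Reno: 10 × €11 = €110
  Dairy3 to Dover: 30 × €12 = €360
  Dairy3 to Tempe: 40 × €4 = €160
Total cost = €795.
So Dairy1→Reno carries 25 crates.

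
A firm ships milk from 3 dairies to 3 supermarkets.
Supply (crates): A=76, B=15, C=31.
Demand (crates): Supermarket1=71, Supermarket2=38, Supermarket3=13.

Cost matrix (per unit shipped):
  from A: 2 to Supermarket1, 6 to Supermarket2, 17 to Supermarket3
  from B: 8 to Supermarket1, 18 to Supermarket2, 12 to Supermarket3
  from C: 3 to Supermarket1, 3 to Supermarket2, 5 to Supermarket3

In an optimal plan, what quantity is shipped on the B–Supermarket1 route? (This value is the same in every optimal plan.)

2

Optimal shipments:
  A–Supermarket1: 69 × 2 = 138
  A–Supermarket2: 7 × 6 = 42
  B–Supermarket1: 2 × 8 = 16
  B–Supermarket3: 13 × 12 = 156
  C–Supermarket2: 31 × 3 = 93
Total cost = 445.
So B→Supermarket1 carries 2 crates.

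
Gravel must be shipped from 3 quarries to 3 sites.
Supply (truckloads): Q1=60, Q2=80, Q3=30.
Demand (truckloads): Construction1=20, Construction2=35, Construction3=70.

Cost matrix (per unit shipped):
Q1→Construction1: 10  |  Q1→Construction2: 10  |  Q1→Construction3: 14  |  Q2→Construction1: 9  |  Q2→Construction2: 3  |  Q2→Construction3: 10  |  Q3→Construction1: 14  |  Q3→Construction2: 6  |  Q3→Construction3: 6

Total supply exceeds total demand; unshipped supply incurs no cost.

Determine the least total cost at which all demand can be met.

880

One minimum-cost allocation:
  Q1–Construction1: 15 × 10 = 150
  Q2–Construction1: 5 × 9 = 45
  Q2–Construction2: 35 × 3 = 105
  Q2–Construction3: 40 × 10 = 400
  Q3–Construction3: 30 × 6 = 180
Total = 150 + 45 + 105 + 400 + 180 = 880.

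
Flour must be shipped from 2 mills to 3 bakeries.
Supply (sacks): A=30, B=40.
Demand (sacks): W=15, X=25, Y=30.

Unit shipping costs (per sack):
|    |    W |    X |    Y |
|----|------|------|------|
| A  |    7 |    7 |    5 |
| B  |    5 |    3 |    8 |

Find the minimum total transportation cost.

One minimum-cost allocation:
  A->Y: 30 sacks
  B->W: 15 sacks
  B->X: 25 sacks
Total cost = 300.

300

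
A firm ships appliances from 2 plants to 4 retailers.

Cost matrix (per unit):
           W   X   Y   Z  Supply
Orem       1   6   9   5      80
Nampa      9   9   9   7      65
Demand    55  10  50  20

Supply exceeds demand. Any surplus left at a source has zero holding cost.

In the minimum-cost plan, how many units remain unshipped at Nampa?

An optimal plan:
  Orem→W: 55 units
  Orem→X: 10 units
  Orem→Z: 15 units
  Nampa→Y: 50 units
  Nampa→Z: 5 units
Total cost = 675.
Nampa ships 55 of its 65, leaving 10.

10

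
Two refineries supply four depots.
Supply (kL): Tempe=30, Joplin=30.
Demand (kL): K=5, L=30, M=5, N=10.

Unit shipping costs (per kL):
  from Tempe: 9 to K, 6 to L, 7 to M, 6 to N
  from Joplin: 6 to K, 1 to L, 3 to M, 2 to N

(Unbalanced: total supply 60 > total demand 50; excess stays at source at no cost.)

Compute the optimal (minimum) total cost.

Optimal allocation:
  Tempe->K: 5 × 9 = 45
  Tempe->M: 5 × 7 = 35
  Tempe->N: 10 × 6 = 60
  Joplin->L: 30 × 1 = 30
Total = 45 + 35 + 60 + 30 = 170.

170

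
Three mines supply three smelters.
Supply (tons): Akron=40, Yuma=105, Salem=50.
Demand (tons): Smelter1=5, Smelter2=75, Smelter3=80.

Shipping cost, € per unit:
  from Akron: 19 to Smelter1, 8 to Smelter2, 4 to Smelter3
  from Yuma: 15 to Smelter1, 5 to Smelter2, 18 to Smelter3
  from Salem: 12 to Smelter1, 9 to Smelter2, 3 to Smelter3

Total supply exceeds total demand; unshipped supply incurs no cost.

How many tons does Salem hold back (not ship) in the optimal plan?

Minimum-cost shipments:
  Akron–Smelter3: 35 tons
  Yuma–Smelter2: 75 tons
  Salem–Smelter1: 5 tons
  Salem–Smelter3: 45 tons
Total cost = €710.
Salem ships 50 of its 50, leaving 0.

0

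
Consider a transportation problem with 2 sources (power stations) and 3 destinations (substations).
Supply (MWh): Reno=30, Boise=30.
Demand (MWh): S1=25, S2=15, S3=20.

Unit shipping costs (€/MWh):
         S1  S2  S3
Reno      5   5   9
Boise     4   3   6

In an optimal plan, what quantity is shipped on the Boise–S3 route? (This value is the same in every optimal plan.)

Optimal shipments:
  Reno to S1: 25 MWh
  Reno to S2: 5 MWh
  Boise to S2: 10 MWh
  Boise to S3: 20 MWh
Total cost = €300.
So Boise→S3 carries 20 MWh.

20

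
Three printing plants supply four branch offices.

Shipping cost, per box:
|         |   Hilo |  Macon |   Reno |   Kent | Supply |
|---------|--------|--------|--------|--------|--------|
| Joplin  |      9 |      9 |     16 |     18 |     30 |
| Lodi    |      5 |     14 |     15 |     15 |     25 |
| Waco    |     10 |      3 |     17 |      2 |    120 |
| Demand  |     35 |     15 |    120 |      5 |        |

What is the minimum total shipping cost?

2290

One minimum-cost allocation:
  Joplin to Reno: 30 × 16 = 480
  Lodi to Hilo: 25 × 5 = 125
  Waco to Hilo: 10 × 10 = 100
  Waco to Macon: 15 × 3 = 45
  Waco to Reno: 90 × 17 = 1530
  Waco to Kent: 5 × 2 = 10
Total = 480 + 125 + 100 + 45 + 1530 + 10 = 2290.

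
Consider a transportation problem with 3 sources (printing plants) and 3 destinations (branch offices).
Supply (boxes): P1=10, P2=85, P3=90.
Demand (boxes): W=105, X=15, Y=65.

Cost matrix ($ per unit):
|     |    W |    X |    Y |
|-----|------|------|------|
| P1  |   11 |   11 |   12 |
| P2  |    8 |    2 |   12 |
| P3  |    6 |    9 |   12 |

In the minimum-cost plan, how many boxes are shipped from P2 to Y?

55

Optimal shipments:
  P1→Y: 10 × $12 = $120
  P2→W: 15 × $8 = $120
  P2→X: 15 × $2 = $30
  P2→Y: 55 × $12 = $660
  P3→W: 90 × $6 = $540
Total cost = $1470.
So P2→Y carries 55 boxes.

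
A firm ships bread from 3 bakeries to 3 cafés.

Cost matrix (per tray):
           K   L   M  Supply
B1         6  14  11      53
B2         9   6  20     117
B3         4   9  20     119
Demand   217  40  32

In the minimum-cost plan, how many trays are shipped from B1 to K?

Optimal shipments:
  B1->K: 21 trays
  B1->M: 32 trays
  B2->K: 77 trays
  B2->L: 40 trays
  B3->K: 119 trays
Total cost = 1887.
So B1→K carries 21 trays.

21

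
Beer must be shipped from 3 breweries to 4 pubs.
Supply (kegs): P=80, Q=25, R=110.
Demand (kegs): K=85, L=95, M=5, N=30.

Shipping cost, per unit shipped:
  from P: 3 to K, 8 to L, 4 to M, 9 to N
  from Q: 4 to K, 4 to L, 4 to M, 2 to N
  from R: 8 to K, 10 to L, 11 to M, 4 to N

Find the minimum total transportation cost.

An optimal shipping plan:
  P->K: 75 × 3 = 225
  P->M: 5 × 4 = 20
  Q->L: 25 × 4 = 100
  R->K: 10 × 8 = 80
  R->L: 70 × 10 = 700
  R->N: 30 × 4 = 120
Total = 225 + 20 + 100 + 80 + 700 + 120 = 1245.

1245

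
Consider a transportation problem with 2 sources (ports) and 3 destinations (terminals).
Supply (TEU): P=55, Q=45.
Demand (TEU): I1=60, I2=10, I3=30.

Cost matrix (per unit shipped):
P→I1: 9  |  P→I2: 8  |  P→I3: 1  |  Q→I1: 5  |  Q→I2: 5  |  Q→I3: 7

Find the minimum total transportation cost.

470

One minimum-cost allocation:
  P to I1: 15 × 9 = 135
  P to I2: 10 × 8 = 80
  P to I3: 30 × 1 = 30
  Q to I1: 45 × 5 = 225
Total = 135 + 80 + 30 + 225 = 470.
(Supply check: P ships 55; Q ships 45.)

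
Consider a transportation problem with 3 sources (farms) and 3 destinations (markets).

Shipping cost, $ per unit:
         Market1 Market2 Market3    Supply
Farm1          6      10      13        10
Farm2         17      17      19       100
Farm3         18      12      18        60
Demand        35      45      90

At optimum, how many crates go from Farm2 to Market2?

Solving gives:
  Farm1 to Market1: 10 × $6 = $60
  Farm2 to Market1: 25 × $17 = $425
  Farm2 to Market3: 75 × $19 = $1425
  Farm3 to Market2: 45 × $12 = $540
  Farm3 to Market3: 15 × $18 = $270
Total cost = $2720.
The route Farm2→Market2 is not used.

0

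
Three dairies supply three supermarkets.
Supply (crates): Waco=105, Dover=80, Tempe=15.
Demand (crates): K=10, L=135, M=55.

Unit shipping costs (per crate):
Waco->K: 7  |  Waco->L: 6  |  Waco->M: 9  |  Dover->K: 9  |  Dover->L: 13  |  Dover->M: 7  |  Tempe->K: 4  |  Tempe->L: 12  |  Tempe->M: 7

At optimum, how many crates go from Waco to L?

Solving gives:
  Waco to L: 105 × 6 = 630
  Dover to L: 25 × 13 = 325
  Dover to M: 55 × 7 = 385
  Tempe to K: 10 × 4 = 40
  Tempe to L: 5 × 12 = 60
Total cost = 1440.
So Waco→L carries 105 crates.

105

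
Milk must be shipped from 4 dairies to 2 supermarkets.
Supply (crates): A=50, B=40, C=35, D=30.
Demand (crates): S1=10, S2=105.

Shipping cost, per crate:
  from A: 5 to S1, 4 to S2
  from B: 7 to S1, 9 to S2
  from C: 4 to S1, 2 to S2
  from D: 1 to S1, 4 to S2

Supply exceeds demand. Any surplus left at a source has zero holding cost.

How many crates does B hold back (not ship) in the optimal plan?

Minimum-cost shipments:
  A->S2: 50 crates
  C->S2: 35 crates
  D->S1: 10 crates
  D->S2: 20 crates
Total cost = 360.
B ships 0 of its 40, leaving 40.

40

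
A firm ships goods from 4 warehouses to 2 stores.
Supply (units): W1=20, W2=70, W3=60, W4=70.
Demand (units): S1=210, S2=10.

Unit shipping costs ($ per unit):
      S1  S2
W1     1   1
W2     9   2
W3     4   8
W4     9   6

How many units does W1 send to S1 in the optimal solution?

The minimum-cost plan:
  W1 to S1: 20 × $1 = $20
  W2 to S1: 60 × $9 = $540
  W2 to S2: 10 × $2 = $20
  W3 to S1: 60 × $4 = $240
  W4 to S1: 70 × $9 = $630
Total cost = $1450.
So W1→S1 carries 20 units.

20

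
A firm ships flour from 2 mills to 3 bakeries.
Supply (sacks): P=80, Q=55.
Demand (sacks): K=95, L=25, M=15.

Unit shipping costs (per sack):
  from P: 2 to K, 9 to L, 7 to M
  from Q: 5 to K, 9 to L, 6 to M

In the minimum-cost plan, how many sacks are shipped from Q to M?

15

The minimum-cost plan:
  P to K: 80 × 2 = 160
  Q to K: 15 × 5 = 75
  Q to L: 25 × 9 = 225
  Q to M: 15 × 6 = 90
Total cost = 550.
So Q→M carries 15 sacks.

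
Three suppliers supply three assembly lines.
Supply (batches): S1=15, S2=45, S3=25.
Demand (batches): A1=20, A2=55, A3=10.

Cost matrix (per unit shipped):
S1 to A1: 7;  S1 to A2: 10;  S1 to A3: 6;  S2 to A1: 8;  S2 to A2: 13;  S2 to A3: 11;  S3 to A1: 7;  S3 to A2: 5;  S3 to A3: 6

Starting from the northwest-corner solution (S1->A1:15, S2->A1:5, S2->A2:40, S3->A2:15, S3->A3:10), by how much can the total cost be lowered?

80

Current plan cost = 15·7 + 5·8 + 40·13 + 15·5 + 10·6 = 800.
Optimal plan:
  S1 to A2: 5 × 10 = 50
  S1 to A3: 10 × 6 = 60
  S2 to A1: 20 × 8 = 160
  S2 to A2: 25 × 13 = 325
  S3 to A2: 25 × 5 = 125
Optimal cost = 720.
Saving = 800 − 720 = 80.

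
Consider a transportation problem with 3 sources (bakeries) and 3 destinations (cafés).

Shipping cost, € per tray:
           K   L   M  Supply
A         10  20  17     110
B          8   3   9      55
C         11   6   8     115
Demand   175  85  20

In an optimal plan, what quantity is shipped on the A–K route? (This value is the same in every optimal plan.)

The minimum-cost plan:
  A→K: 110 trays
  B→L: 55 trays
  C→K: 65 trays
  C→L: 30 trays
  C→M: 20 trays
Total cost = €2320.
So A→K carries 110 trays.

110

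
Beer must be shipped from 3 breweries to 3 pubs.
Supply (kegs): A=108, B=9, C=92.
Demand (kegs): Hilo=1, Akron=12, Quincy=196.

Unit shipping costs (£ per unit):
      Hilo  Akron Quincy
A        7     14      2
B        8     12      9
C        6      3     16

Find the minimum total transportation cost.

1603

One minimum-cost allocation:
  A–Quincy: 108 × £2 = £216
  B–Quincy: 9 × £9 = £81
  C–Hilo: 1 × £6 = £6
  C–Akron: 12 × £3 = £36
  C–Quincy: 79 × £16 = £1264
Total = 216 + 81 + 6 + 36 + 1264 = £1603.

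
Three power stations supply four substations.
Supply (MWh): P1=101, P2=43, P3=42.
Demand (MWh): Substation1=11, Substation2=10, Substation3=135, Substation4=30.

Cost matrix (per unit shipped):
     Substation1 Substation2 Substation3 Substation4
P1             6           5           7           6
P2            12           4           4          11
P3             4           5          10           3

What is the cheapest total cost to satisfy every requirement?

An optimal shipping plan:
  P1->Substation2: 9 × 5 = 45
  P1->Substation3: 92 × 7 = 644
  P2->Substation3: 43 × 4 = 172
  P3->Substation1: 11 × 4 = 44
  P3->Substation2: 1 × 5 = 5
  P3->Substation4: 30 × 3 = 90
Total = 45 + 644 + 172 + 44 + 5 + 90 = 1000.

1000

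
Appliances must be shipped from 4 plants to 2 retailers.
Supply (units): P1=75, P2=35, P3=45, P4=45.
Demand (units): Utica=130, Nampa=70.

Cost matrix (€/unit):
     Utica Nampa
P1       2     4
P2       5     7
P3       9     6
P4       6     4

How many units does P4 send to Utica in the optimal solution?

20

Optimal shipments:
  P1→Utica: 75 × €2 = €150
  P2→Utica: 35 × €5 = €175
  P3→Nampa: 45 × €6 = €270
  P4→Utica: 20 × €6 = €120
  P4→Nampa: 25 × €4 = €100
Total cost = €815.
So P4→Utica carries 20 units.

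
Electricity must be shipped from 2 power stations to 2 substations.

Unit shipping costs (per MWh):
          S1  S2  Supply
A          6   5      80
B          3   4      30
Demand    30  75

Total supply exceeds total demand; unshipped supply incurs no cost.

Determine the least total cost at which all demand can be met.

One minimum-cost allocation:
  A to S2: 75 × 5 = 375
  B to S1: 30 × 3 = 90
Total = 375 + 90 = 465.

465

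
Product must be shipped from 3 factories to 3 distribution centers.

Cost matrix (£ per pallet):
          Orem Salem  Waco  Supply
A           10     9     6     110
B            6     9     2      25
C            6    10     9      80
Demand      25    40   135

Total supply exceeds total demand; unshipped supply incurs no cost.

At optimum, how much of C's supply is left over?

15

An optimal plan:
  A→Waco: 110 × £6 = £660
  B→Waco: 25 × £2 = £50
  C→Orem: 25 × £6 = £150
  C→Salem: 40 × £10 = £400
Total cost = £1260.
C ships 65 of its 80, leaving 15.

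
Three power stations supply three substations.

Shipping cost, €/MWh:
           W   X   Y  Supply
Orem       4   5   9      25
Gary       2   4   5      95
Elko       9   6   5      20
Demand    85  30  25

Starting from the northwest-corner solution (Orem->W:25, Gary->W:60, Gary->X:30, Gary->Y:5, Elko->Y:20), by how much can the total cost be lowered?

25

Current plan cost = 25·4 + 60·2 + 30·4 + 5·5 + 20·5 = €465.
Optimal plan:
  Orem to X: 25 MWh
  Gary to W: 85 MWh
  Gary to X: 5 MWh
  Gary to Y: 5 MWh
  Elko to Y: 20 MWh
Optimal cost = €440.
Saving = 465 − 440 = €25.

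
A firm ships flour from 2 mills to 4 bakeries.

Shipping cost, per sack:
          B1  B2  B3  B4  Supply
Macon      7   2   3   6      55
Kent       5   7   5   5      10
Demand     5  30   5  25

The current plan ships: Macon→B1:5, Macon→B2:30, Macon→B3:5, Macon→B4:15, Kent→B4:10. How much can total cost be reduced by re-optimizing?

Current plan cost = 5·7 + 30·2 + 5·3 + 15·6 + 10·5 = 250.
Optimal plan:
  Macon–B2: 30 × 2 = 60
  Macon–B3: 5 × 3 = 15
  Macon–B4: 20 × 6 = 120
  Kent–B1: 5 × 5 = 25
  Kent–B4: 5 × 5 = 25
Optimal cost = 245.
Saving = 250 − 245 = 5.

5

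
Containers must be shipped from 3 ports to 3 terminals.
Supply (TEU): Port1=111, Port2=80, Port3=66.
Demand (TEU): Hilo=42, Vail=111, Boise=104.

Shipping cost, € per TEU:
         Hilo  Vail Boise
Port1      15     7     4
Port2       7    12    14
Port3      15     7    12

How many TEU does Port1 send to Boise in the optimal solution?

104

Solving gives:
  Port1–Vail: 7 × €7 = €49
  Port1–Boise: 104 × €4 = €416
  Port2–Hilo: 42 × €7 = €294
  Port2–Vail: 38 × €12 = €456
  Port3–Vail: 66 × €7 = €462
Total cost = €1677.
So Port1→Boise carries 104 TEU.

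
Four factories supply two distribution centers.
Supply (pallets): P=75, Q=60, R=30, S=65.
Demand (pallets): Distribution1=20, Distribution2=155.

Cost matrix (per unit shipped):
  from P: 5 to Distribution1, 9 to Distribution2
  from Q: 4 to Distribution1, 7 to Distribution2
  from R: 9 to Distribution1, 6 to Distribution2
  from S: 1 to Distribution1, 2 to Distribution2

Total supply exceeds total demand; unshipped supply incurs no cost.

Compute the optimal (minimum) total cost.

830

An optimal shipping plan:
  P to Distribution1: 20 × 5 = 100
  Q to Distribution2: 60 × 7 = 420
  R to Distribution2: 30 × 6 = 180
  S to Distribution2: 65 × 2 = 130
Total = 100 + 420 + 180 + 130 = 830.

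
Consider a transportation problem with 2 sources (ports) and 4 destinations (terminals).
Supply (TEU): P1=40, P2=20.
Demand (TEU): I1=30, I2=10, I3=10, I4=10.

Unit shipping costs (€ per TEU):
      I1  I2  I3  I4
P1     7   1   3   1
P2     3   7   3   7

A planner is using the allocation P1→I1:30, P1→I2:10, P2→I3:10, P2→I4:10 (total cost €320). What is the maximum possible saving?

140

Current plan cost = 30·7 + 10·1 + 10·3 + 10·7 = €320.
Optimal plan:
  P1→I1: 10 × €7 = €70
  P1→I2: 10 × €1 = €10
  P1→I3: 10 × €3 = €30
  P1→I4: 10 × €1 = €10
  P2→I1: 20 × €3 = €60
Optimal cost = €180.
Saving = 320 − 180 = €140.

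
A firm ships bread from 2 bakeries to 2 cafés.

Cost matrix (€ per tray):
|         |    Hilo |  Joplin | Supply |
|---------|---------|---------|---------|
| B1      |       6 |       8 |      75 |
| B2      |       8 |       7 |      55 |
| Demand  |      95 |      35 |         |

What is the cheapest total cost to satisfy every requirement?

A cheapest plan:
  B1→Hilo: 75 × €6 = €450
  B2→Hilo: 20 × €8 = €160
  B2→Joplin: 35 × €7 = €245
Total = 450 + 160 + 245 = €855.

855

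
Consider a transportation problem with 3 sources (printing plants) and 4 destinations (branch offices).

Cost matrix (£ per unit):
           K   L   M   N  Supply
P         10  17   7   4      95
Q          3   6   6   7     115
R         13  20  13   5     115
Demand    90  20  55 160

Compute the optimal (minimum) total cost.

One minimum-cost allocation:
  P–M: 50 × £7 = £350
  P–N: 45 × £4 = £180
  Q–K: 90 × £3 = £270
  Q–L: 20 × £6 = £120
  Q–M: 5 × £6 = £30
  R–N: 115 × £5 = £575
Total = 350 + 180 + 270 + 120 + 30 + 575 = £1525.

1525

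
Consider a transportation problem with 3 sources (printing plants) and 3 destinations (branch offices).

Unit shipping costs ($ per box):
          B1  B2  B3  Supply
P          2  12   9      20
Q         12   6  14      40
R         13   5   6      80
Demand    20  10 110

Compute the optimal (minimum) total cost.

One minimum-cost allocation:
  P to B1: 20 × $2 = $40
  Q to B2: 10 × $6 = $60
  Q to B3: 30 × $14 = $420
  R to B3: 80 × $6 = $480
Total = 40 + 60 + 420 + 480 = $1000.

1000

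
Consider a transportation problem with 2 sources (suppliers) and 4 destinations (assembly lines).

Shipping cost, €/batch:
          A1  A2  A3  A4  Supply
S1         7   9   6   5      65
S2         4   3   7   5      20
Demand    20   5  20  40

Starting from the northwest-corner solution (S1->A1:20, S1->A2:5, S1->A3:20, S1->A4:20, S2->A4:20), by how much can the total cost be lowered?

Current plan cost = 20·7 + 5·9 + 20·6 + 20·5 + 20·5 = €505.
Optimal plan:
  S1->A1: 5 × €7 = €35
  S1->A3: 20 × €6 = €120
  S1->A4: 40 × €5 = €200
  S2->A1: 15 × €4 = €60
  S2->A2: 5 × €3 = €15
Optimal cost = €430.
Saving = 505 − 430 = €75.

75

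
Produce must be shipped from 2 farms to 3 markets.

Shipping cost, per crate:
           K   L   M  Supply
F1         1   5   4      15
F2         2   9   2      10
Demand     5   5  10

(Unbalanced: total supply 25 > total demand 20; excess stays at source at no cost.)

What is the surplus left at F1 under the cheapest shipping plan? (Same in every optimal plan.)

5

Minimum-cost shipments:
  F1->K: 5 × 1 = 5
  F1->L: 5 × 5 = 25
  F2->M: 10 × 2 = 20
Total cost = 50.
F1 ships 10 of its 15, leaving 5.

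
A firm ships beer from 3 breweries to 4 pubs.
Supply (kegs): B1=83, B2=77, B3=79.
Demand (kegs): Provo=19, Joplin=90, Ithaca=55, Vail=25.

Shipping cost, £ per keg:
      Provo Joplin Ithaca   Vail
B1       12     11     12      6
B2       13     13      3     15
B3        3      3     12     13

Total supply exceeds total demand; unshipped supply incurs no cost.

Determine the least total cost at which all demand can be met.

882

Optimal allocation:
  B1 to Joplin: 30 × £11 = £330
  B1 to Vail: 25 × £6 = £150
  B2 to Ithaca: 55 × £3 = £165
  B3 to Provo: 19 × £3 = £57
  B3 to Joplin: 60 × £3 = £180
Total = 330 + 150 + 165 + 57 + 180 = £882.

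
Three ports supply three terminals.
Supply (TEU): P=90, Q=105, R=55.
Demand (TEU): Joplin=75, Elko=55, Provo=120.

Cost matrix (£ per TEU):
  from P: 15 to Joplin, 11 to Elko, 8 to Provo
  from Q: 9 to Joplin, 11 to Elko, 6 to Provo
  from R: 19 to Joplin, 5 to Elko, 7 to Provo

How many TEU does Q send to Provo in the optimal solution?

Solving gives:
  P→Provo: 90 × £8 = £720
  Q→Joplin: 75 × £9 = £675
  Q→Provo: 30 × £6 = £180
  R→Elko: 55 × £5 = £275
Total cost = £1850.
So Q→Provo carries 30 TEU.

30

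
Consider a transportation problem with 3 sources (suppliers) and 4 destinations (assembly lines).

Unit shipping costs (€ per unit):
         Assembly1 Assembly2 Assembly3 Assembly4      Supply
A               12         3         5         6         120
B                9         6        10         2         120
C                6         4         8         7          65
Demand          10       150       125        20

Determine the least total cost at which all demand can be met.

An optimal shipping plan:
  A->Assembly3: 120 × €5 = €600
  B->Assembly2: 100 × €6 = €600
  B->Assembly4: 20 × €2 = €40
  C->Assembly1: 10 × €6 = €60
  C->Assembly2: 50 × €4 = €200
  C->Assembly3: 5 × €8 = €40
Total = 600 + 600 + 40 + 60 + 200 + 40 = €1540.

1540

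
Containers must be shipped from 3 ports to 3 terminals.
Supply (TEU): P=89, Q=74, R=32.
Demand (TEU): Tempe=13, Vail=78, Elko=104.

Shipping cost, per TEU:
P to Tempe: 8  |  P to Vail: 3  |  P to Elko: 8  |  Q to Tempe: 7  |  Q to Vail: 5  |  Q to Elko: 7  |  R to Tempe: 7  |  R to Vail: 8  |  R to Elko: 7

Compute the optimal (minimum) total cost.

1064

One minimum-cost allocation:
  P to Vail: 78 × 3 = 234
  P to Elko: 11 × 8 = 88
  Q to Elko: 74 × 7 = 518
  R to Tempe: 13 × 7 = 91
  R to Elko: 19 × 7 = 133
Total = 234 + 88 + 518 + 91 + 133 = 1064.
(Supply check: P ships 89; Q ships 74; R ships 32.)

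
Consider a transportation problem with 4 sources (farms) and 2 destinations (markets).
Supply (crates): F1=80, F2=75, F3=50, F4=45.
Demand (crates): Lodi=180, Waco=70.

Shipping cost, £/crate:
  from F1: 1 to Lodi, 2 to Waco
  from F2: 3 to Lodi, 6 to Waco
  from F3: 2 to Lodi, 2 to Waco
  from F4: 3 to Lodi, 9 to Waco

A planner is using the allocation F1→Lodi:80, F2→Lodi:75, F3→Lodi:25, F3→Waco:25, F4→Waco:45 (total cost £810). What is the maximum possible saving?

250

Current plan cost = 80·1 + 75·3 + 25·2 + 25·2 + 45·9 = £810.
Optimal plan:
  F1–Lodi: 60 crates
  F1–Waco: 20 crates
  F2–Lodi: 75 crates
  F3–Waco: 50 crates
  F4–Lodi: 45 crates
Optimal cost = £560.
Saving = 810 − 560 = £250.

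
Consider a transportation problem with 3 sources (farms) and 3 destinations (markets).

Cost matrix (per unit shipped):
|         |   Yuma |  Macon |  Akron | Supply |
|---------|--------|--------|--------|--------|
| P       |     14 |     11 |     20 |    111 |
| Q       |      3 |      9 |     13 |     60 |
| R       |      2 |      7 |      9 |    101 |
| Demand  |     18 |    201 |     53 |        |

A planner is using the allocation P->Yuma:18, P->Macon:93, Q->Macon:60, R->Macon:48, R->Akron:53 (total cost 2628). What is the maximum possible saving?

162

Current plan cost = 18·14 + 93·11 + 60·9 + 48·7 + 53·9 = 2628.
Optimal plan:
  P to Macon: 111 × 11 = 1221
  Q to Yuma: 18 × 3 = 54
  Q to Macon: 42 × 9 = 378
  R to Macon: 48 × 7 = 336
  R to Akron: 53 × 9 = 477
Optimal cost = 2466.
Saving = 2628 − 2466 = 162.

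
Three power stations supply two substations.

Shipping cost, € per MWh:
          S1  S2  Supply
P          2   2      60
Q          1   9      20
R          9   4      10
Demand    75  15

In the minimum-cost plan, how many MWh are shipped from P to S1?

The minimum-cost plan:
  P to S1: 55 × €2 = €110
  P to S2: 5 × €2 = €10
  Q to S1: 20 × €1 = €20
  R to S2: 10 × €4 = €40
Total cost = €180.
So P→S1 carries 55 MWh.

55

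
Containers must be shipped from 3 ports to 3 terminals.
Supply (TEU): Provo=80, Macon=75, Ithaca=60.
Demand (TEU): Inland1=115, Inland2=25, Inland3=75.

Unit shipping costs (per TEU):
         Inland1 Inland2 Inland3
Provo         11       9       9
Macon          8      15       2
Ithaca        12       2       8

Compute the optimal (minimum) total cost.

Optimal allocation:
  Provo to Inland1: 80 × 11 = 880
  Macon to Inland3: 75 × 2 = 150
  Ithaca to Inland1: 35 × 12 = 420
  Ithaca to Inland2: 25 × 2 = 50
Total = 880 + 150 + 420 + 50 = 1500.
(Supply check: Provo ships 80; Macon ships 75; Ithaca ships 60.)

1500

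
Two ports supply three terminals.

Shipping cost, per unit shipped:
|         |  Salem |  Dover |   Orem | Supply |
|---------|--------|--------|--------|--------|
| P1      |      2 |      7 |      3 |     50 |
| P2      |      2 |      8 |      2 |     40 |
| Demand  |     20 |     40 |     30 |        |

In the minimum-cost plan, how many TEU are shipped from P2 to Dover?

0

Optimal shipments:
  P1→Salem: 10 TEU
  P1→Dover: 40 TEU
  P2→Salem: 10 TEU
  P2→Orem: 30 TEU
Total cost = 380.
The route P2→Dover is not used.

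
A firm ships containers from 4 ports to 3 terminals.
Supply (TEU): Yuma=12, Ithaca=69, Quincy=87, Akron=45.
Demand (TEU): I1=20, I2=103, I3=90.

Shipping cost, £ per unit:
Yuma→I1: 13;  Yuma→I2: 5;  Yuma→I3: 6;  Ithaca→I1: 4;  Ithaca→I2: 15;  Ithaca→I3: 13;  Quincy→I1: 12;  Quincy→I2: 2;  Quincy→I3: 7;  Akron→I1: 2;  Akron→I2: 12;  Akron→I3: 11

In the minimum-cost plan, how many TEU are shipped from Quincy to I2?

Solving gives:
  Yuma→I2: 12 × £5 = £60
  Ithaca→I3: 69 × £13 = £897
  Quincy→I2: 87 × £2 = £174
  Akron→I1: 20 × £2 = £40
  Akron→I2: 4 × £12 = £48
  Akron→I3: 21 × £11 = £231
Total cost = £1450.
So Quincy→I2 carries 87 TEU.

87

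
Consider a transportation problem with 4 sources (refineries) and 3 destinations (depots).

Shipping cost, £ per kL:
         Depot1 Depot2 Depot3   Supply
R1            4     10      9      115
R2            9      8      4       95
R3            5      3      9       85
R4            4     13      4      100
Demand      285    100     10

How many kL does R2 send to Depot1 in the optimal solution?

Optimal shipments:
  R1 to Depot1: 115 × £4 = £460
  R2 to Depot1: 70 × £9 = £630
  R2 to Depot2: 15 × £8 = £120
  R2 to Depot3: 10 × £4 = £40
  R3 to Depot2: 85 × £3 = £255
  R4 to Depot1: 100 × £4 = £400
Total cost = £1905.
So R2→Depot1 carries 70 kL.

70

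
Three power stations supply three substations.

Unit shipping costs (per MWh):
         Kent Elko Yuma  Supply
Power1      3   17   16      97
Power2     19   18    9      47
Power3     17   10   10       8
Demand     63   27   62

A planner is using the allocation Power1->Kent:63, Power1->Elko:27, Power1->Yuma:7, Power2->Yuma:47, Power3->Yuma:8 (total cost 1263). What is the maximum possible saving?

8

Current plan cost = 63·3 + 27·17 + 7·16 + 47·9 + 8·10 = 1263.
Optimal plan:
  Power1→Kent: 63 × 3 = 189
  Power1→Elko: 19 × 17 = 323
  Power1→Yuma: 15 × 16 = 240
  Power2→Yuma: 47 × 9 = 423
  Power3→Elko: 8 × 10 = 80
Optimal cost = 1255.
Saving = 1263 − 1255 = 8.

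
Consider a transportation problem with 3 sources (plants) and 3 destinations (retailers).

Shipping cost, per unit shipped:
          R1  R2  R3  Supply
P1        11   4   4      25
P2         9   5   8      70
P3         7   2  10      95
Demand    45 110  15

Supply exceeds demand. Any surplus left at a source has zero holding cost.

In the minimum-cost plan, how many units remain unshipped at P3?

0

Minimum-cost shipments:
  P1–R2: 10 × 4 = 40
  P1–R3: 15 × 4 = 60
  P2–R1: 45 × 9 = 405
  P2–R2: 5 × 5 = 25
  P3–R2: 95 × 2 = 190
Total cost = 720.
P3 ships 95 of its 95, leaving 0.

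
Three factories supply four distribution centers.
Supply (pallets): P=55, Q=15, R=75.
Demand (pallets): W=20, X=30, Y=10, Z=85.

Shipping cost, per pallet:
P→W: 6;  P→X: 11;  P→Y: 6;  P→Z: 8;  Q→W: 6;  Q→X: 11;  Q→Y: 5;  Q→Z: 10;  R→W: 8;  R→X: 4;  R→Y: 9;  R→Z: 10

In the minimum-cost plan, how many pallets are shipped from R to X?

Solving gives:
  P→Z: 55 pallets
  Q→W: 5 pallets
  Q→Y: 10 pallets
  R→W: 15 pallets
  R→X: 30 pallets
  R→Z: 30 pallets
Total cost = 1060.
So R→X carries 30 pallets.

30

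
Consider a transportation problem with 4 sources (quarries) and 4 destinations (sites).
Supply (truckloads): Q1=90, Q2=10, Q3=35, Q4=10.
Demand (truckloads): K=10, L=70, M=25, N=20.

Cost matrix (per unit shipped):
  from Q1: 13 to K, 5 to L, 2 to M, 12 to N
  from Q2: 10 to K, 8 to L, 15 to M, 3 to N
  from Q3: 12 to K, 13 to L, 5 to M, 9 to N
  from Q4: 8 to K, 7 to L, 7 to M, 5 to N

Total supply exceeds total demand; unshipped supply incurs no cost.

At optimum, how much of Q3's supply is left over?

20

An optimal plan:
  Q1 to L: 70 × 5 = 350
  Q1 to M: 20 × 2 = 40
  Q2 to N: 10 × 3 = 30
  Q3 to M: 5 × 5 = 25
  Q3 to N: 10 × 9 = 90
  Q4 to K: 10 × 8 = 80
Total cost = 615.
Q3 ships 15 of its 35, leaving 20.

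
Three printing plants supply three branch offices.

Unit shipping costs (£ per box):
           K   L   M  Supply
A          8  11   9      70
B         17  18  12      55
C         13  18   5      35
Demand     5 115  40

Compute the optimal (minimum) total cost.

One minimum-cost allocation:
  A–K: 5 × £8 = £40
  A–L: 65 × £11 = £715
  B–L: 50 × £18 = £900
  B–M: 5 × £12 = £60
  C–M: 35 × £5 = £175
Total = 40 + 715 + 900 + 60 + 175 = £1890.

1890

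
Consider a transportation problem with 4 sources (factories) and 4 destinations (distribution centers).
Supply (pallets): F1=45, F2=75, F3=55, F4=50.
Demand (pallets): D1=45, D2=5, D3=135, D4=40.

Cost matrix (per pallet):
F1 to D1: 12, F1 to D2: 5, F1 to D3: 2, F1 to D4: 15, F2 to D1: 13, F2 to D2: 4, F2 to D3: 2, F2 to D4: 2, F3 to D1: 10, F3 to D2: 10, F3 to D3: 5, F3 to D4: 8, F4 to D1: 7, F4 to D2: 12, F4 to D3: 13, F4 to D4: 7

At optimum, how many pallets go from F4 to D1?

45

The minimum-cost plan:
  F1 to D3: 45 × 2 = 90
  F2 to D2: 5 × 4 = 20
  F2 to D3: 35 × 2 = 70
  F2 to D4: 35 × 2 = 70
  F3 to D3: 55 × 5 = 275
  F4 to D1: 45 × 7 = 315
  F4 to D4: 5 × 7 = 35
Total cost = 875.
So F4→D1 carries 45 pallets.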